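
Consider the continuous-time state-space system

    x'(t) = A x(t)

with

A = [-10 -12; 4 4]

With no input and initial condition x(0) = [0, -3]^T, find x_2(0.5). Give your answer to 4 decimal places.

-3.1965

det(sI - A) = s^2 - (tr A)s + det A, with tr A = (-10) + 4 = -6 and det A = (-10)·4 - (-12)·4 = -40 - (-48) = 8.
So p(s) = det(sI - A) = s^2 + 6s + 8.
Factor s^2 + 6s + 8: two numbers with sum -6 and product 8 are -2 and -4, so s^2 + 6s + 8 = (s + 2)(s + 4).
Hence p(s) = (s + 2) (s + 4), with roots -4, -2.
The eigenvalues -4, -2 are distinct and real, so A is diagonalisable and x(t) = e^{At} x(0) = V diag(e^{λ_i t}) V^{-1} x(0), where the columns of V are the eigenvectors.
λ = -4: A - (-4)I = [[-6, -12], [4, 8]]. Row 1 gives (-6)·v1 + (-12)·v2 = 0, so take v_1 = [2, -1]^T.
λ = -2: A - (-2)I = [[-8, -12], [4, 6]]. Row 1 gives (-8)·v1 + (-12)·v2 = 0, so take v_2 = [3, -2]^T.
V = [v_1 v_2] = [[2, 3], [-1, -2]] has det V = -1, so V^{-1} = adj(V)/det V = [[2, 3], [-1, -2]].
Modal coordinates z(0) = V^{-1} x(0): 2·0 + 3·(-3) = -9; (-1)·0 + (-2)·(-3) = 6; so z(0) = [-9, 6]^T.
x_2(t) = Σ_i (v_i)_2 · z_i(0) · e^{λ_i t} (row 2 of V times the modal terms).
x_2(0.5) = (-1)·(-9)·e^{-4·0.5} + (-2)·6·e^{-2·0.5} = 9·0.135335 + (-12)·0.367879 = -3.1965.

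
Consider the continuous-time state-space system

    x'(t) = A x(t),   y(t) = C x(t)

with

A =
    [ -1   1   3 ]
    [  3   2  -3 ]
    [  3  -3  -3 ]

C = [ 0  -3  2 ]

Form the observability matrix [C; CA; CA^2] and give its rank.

3

CA = [[-3, -12, 3]]
CA^2 = [[-24, -36, 18]]
Observability matrix O = [C; CA; CA^2] = [[0, -3, 2], [-3, -12, 3], [-24, -36, 18]]
det(O) = 0·((-12)·18 - 3·(-36)) - (-3)·((-3)·18 - 3·(-24)) + 2·((-3)·(-36) - (-12)·(-24)) = 0·(-108) - (-3)·18 + 2·(-180) = -306 ≠ 0, so rank(O) = 3.
rank(O) = 3 = n, so the pair (A, C) is completely observable.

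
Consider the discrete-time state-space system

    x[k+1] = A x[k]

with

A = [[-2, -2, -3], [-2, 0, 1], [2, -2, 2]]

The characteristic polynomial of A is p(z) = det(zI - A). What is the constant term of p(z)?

Expand det(zI - A) for the 3×3 matrix.
p(z) = z^3 + 28.
(Check: constant term = det(-A) = (-1)^3 det A = 28; coefficient of z^2 = -tr A = 0.)
The constant term is 28.

28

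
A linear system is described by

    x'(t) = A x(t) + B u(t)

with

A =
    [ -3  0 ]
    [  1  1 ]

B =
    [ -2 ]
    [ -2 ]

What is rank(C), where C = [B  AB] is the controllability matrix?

AB = [[6], [-4]]
Controllability matrix C = [B  AB] = [[-2, 6], [-2, -4]]
det(C) = (-2)·(-4) - 6·(-2) = 8 - (-12) = 20 ≠ 0, so rank(C) = 2.
rank(C) = 2 = n, so the pair (A, B) is completely controllable.

2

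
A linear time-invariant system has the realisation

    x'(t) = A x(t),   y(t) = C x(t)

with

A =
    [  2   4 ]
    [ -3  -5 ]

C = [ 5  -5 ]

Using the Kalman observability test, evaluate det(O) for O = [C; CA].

350

CA = [[25, 45]]
Observability matrix O = [C; CA] = [[5, -5], [25, 45]]
det(O) = 5·45 - (-5)·25 = 225 - (-125) = 350
Since det(O) ≠ 0, rank(O) = 2 and the system is completely observable.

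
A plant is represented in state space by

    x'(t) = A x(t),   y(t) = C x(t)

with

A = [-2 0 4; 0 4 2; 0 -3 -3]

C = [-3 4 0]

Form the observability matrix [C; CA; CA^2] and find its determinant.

CA = [[6, 16, -4]]
CA^2 = [[-12, 76, 68]]
Observability matrix O = [C; CA; CA^2] = [[-3, 4, 0], [6, 16, -4], [-12, 76, 68]]
Expanding along the first row, det(O) = (-3)·(16·68 - (-4)·76) - 4·(6·68 - (-4)·(-12)) + 0·(6·76 - 16·(-12)) = (-3)·1392 - 4·360 + 0·648 = -5616
Since det(O) ≠ 0, rank(O) = 3 and the system is completely observable.

-5616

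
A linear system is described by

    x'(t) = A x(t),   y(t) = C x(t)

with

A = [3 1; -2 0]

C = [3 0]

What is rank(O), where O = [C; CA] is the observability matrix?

2

CA = [[9, 3]]
Observability matrix O = [C; CA] = [[3, 0], [9, 3]]
det(O) = 3·3 - 0·9 = 9 - 0 = 9 ≠ 0, so rank(O) = 2.
rank(O) = 2 = n, so the pair (A, C) is completely observable.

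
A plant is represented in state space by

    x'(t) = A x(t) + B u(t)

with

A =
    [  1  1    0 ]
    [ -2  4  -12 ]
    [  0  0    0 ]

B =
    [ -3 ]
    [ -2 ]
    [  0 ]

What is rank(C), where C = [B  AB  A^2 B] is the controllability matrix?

AB = [[-5], [-2], [0]]
A^2B = [[-7], [2], [0]]
Controllability matrix C = [B  AB  A^2B] = [[-3, -5, -7], [-2, -2, 2], [0, 0, 0]]
Row 3 of C is identically zero, so rank(C) ≤ 2.
The 2×2 minor from rows 1, 2, columns 1, 2 is (-3)·(-2) - (-5)·(-2) = 6 - 10 = -4 ≠ 0, so rank(C) = 2.
rank(C) = 2 < n = 3, so the pair (A, B) is not completely controllable.

2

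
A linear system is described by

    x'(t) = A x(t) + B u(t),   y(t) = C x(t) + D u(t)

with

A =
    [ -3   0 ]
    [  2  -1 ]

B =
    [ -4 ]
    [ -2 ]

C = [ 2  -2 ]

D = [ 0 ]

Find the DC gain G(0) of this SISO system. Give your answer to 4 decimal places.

6.6667

G(0) = C(-A)^{-1}B + D = -C A^{-1} B + D.
det A = 3, so A^{-1} = (1/3)·adj(A) = [[-1/3, 0], [-2/3, -1]]
A^{-1} B = [4/3, 14/3]^T
C A^{-1} B = -20/3
G(0) = D - C A^{-1} B = 0 - (-20/3) = 20/3 ≈ 6.6667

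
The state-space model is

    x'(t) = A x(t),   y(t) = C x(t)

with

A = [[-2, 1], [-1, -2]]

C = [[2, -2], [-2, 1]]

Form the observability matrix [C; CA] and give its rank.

2

CA = [[-2, 6], [3, -4]]
Observability matrix O = [C; CA] = [[2, -2], [-2, 1], [-2, 6], [3, -4]]
Take the 2×2 submatrix of O formed by rows 1, 2: [[2, -2], [-2, 1]]. Its determinant is 2·1 - (-2)·(-2) = 2 - 4 = -2 ≠ 0.
So rank(O) ≥ 2; since O has 2 columns, rank(O) = 2.
rank(O) = 2 = n, so the pair (A, C) is completely observable.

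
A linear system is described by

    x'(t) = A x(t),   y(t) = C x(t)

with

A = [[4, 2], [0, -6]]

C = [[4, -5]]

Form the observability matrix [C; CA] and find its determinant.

CA = [[16, 38]]
Observability matrix O = [C; CA] = [[4, -5], [16, 38]]
det(O) = 4·38 - (-5)·16 = 152 - (-80) = 232
Since det(O) ≠ 0, rank(O) = 2 and the system is completely observable.

232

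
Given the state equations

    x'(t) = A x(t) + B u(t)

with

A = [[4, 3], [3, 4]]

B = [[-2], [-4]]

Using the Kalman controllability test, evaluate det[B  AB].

-36

AB = [[-20], [-22]]
Controllability matrix C = [B  AB] = [[-2, -20], [-4, -22]]
det(C) = (-2)·(-22) - (-20)·(-4) = 44 - 80 = -36
Since det(C) ≠ 0, rank(C) = 2 and the system is completely controllable.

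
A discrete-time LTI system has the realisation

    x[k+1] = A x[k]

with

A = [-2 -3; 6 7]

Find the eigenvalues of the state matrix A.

1, 4

det(zI - A) = z^2 - (tr A)z + det A, with tr A = (-2) + 7 = 5 and det A = (-2)·7 - (-3)·6 = -14 - (-18) = 4.
So p(z) = det(zI - A) = z^2 - 5z + 4.
Factor z^2 - 5z + 4: two numbers with sum 5 and product 4 are 4 and 1, so z^2 - 5z + 4 = (z - 4)(z - 1).
Hence p(z) = (z - 4) (z - 1), with roots 1, 4.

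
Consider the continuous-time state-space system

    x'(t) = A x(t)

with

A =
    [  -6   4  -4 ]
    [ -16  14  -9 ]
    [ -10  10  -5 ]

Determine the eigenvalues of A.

-2, 0, 5

det(sI - A) = s^3 - (tr A)s^2 + (M11 + M22 + M33)s - det A, where Mii is the 2×2 principal minor of A obtained by deleting row i and column i.
tr A = (-6) + 14 + (-5) = 3; M11 = 14·(-5) - (-9)·10 = -70 - (-90) = 20; M22 = (-6)·(-5) - (-4)·(-10) = 30 - 40 = -10; M33 = (-6)·14 - 4·(-16) = -84 - (-64) = -20; sum of minors = -10.
det A = (-6)·(14·(-5) - (-9)·10) - 4·((-16)·(-5) - (-9)·(-10)) + (-4)·((-16)·10 - 14·(-10)) = (-6)·20 - 4·(-10) + (-4)·(-20) = 0.
So p(s) = det(sI - A) = s^3 - 3s^2 - 10s.
The constant term is 0, so p(s) = s(s^2 - 3s - 10).
Factor s^2 - 3s - 10: two numbers with sum 3 and product -10 are 5 and -2, so s^2 - 3s - 10 = (s - 5)(s + 2).
Hence p(s) = s (s - 5) (s + 2), with roots -2, 0, 5.
At least one eigenvalue has non-negative real part, so the system is not asymptotically stable.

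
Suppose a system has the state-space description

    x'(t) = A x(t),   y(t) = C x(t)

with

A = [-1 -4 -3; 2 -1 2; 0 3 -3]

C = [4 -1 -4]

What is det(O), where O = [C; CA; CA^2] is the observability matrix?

9948

CA = [[-6, -27, -2]]
CA^2 = [[-48, 45, -30]]
Observability matrix O = [C; CA; CA^2] = [[4, -1, -4], [-6, -27, -2], [-48, 45, -30]]
Expanding along the first row, det(O) = 4·((-27)·(-30) - (-2)·45) - (-1)·((-6)·(-30) - (-2)·(-48)) + (-4)·((-6)·45 - (-27)·(-48)) = 4·900 - (-1)·84 + (-4)·(-1566) = 9948
Since det(O) ≠ 0, rank(O) = 3 and the system is completely observable.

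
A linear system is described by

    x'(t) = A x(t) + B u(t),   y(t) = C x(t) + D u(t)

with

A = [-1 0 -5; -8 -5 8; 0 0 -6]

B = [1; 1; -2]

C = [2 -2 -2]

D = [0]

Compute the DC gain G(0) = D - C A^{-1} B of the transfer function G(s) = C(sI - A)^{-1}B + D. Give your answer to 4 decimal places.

G(0) = C(-A)^{-1}B + D = -C A^{-1} B + D.
det A = -30, so A^{-1} = (1/-30)·adj(A) = [[-1, 0, 5/6], [8/5, -1/5, -8/5], [0, 0, -1/6]]
A^{-1} B = [-8/3, 23/5, 1/3]^T
C A^{-1} B = -76/5
G(0) = D - C A^{-1} B = 0 - (-76/5) = 76/5 ≈ 15.2000

15.2000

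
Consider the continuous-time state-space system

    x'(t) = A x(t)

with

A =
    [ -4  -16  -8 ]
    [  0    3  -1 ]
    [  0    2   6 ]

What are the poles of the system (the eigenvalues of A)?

det(sI - A) = s^3 - (tr A)s^2 + (M11 + M22 + M33)s - det A, where Mii is the 2×2 principal minor of A obtained by deleting row i and column i.
tr A = (-4) + 3 + 6 = 5; M11 = 3·6 - (-1)·2 = 18 - (-2) = 20; M22 = (-4)·6 - (-8)·0 = -24 - 0 = -24; M33 = (-4)·3 - (-16)·0 = -12 - 0 = -12; sum of minors = -16.
det A = (-4)·(3·6 - (-1)·2) - (-16)·(0·6 - (-1)·0) + (-8)·(0·2 - 3·0) = (-4)·20 - (-16)·0 + (-8)·0 = -80.
So p(s) = det(sI - A) = s^3 - 5s^2 - 16s + 80.
Rational-root test: any integer root divides 80. Testing small divisors, s = -4 works: p(-4) = -64 + (-80) + 64 + 80 = 0, so (s + 4) is a factor.
Dividing, p(s) = (s + 4)(s^2 - 9s + 20).
Factor s^2 - 9s + 20: two numbers with sum 9 and product 20 are 5 and 4, so s^2 - 9s + 20 = (s - 5)(s - 4).
Hence p(s) = (s - 5) (s - 4) (s + 4), with roots -4, 4, 5.
At least one eigenvalue has non-negative real part, so the system is not asymptotically stable.

-4, 4, 5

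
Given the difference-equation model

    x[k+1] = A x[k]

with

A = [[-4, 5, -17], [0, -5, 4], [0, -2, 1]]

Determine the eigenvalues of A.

det(zI - A) = z^3 - (tr A)z^2 + (M11 + M22 + M33)z - det A, where Mii is the 2×2 principal minor of A obtained by deleting row i and column i.
tr A = (-4) + (-5) + 1 = -8; M11 = (-5)·1 - 4·(-2) = -5 - (-8) = 3; M22 = (-4)·1 - (-17)·0 = -4 - 0 = -4; M33 = (-4)·(-5) - 5·0 = 20 - 0 = 20; sum of minors = 19.
det A = (-4)·((-5)·1 - 4·(-2)) - 5·(0·1 - 4·0) + (-17)·(0·(-2) - (-5)·0) = (-4)·3 - 5·0 + (-17)·0 = -12.
So p(z) = det(zI - A) = z^3 + 8z^2 + 19z + 12.
Rational-root test: any integer root divides 12. Testing small divisors, z = -1 works: p(-1) = -1 + 8 + (-19) + 12 = 0, so (z + 1) is a factor.
Dividing, p(z) = (z + 1)(z^2 + 7z + 12).
Factor z^2 + 7z + 12: two numbers with sum -7 and product 12 are -3 and -4, so z^2 + 7z + 12 = (z + 3)(z + 4).
Hence p(z) = (z + 1) (z + 3) (z + 4), with roots -4, -3, -1.

-4, -3, -1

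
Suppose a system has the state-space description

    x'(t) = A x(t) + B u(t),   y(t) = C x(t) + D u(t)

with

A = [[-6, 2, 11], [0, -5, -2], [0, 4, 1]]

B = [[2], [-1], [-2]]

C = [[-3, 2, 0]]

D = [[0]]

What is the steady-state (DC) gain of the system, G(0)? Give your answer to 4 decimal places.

26.3333

G(0) = C(-A)^{-1}B + D = -C A^{-1} B + D.
det A = -18, so A^{-1} = (1/-18)·adj(A) = [[-1/6, -7/3, -17/6], [0, 1/3, 2/3], [0, -4/3, -5/3]]
A^{-1} B = [23/3, -5/3, 14/3]^T
C A^{-1} B = -79/3
G(0) = D - C A^{-1} B = 0 - (-79/3) = 79/3 ≈ 26.3333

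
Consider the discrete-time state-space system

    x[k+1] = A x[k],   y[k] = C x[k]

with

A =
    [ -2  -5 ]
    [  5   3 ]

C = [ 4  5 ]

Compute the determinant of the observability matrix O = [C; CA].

-105

CA = [[17, -5]]
Observability matrix O = [C; CA] = [[4, 5], [17, -5]]
det(O) = 4·(-5) - 5·17 = -20 - 85 = -105
Since det(O) ≠ 0, rank(O) = 2 and the system is completely observable.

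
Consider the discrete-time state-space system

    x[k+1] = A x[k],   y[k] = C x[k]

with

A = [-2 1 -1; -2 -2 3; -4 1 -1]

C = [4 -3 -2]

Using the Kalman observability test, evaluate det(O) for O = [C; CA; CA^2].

1562

CA = [[6, 8, -11]]
CA^2 = [[16, -21, 29]]
Observability matrix O = [C; CA; CA^2] = [[4, -3, -2], [6, 8, -11], [16, -21, 29]]
Expanding along the first row, det(O) = 4·(8·29 - (-11)·(-21)) - (-3)·(6·29 - (-11)·16) + (-2)·(6·(-21) - 8·16) = 4·1 - (-3)·350 + (-2)·(-254) = 1562
Since det(O) ≠ 0, rank(O) = 3 and the system is completely observable.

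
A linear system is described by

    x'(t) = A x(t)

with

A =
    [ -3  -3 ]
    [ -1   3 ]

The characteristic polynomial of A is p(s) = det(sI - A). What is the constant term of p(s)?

For a 2×2 matrix, det(sI - A) = s^2 - (tr A)s + det A.
tr A = 0, det A = -12.
So p(s) = s^2 - 12.
The constant term is -12.

-12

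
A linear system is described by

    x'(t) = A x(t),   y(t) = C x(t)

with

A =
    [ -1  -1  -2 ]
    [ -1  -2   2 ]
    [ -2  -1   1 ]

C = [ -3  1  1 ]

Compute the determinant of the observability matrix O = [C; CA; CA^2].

-405

CA = [[0, 0, 9]]
CA^2 = [[-18, -9, 9]]
Observability matrix O = [C; CA; CA^2] = [[-3, 1, 1], [0, 0, 9], [-18, -9, 9]]
Expanding along the first row, det(O) = (-3)·(0·9 - 9·(-9)) - 1·(0·9 - 9·(-18)) + 1·(0·(-9) - 0·(-18)) = (-3)·81 - 1·162 + 1·0 = -405
Since det(O) ≠ 0, rank(O) = 3 and the system is completely observable.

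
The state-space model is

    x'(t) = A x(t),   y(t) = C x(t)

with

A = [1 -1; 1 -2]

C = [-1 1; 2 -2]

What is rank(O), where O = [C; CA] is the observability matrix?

2

CA = [[0, -1], [0, 2]]
Observability matrix O = [C; CA] = [[-1, 1], [2, -2], [0, -1], [0, 2]]
Take the 2×2 submatrix of O formed by rows 1, 3: [[-1, 1], [0, -1]]. Its determinant is (-1)·(-1) - 1·0 = 1 - 0 = 1 ≠ 0.
So rank(O) ≥ 2; since O has 2 columns, rank(O) = 2.
rank(O) = 2 = n, so the pair (A, C) is completely observable.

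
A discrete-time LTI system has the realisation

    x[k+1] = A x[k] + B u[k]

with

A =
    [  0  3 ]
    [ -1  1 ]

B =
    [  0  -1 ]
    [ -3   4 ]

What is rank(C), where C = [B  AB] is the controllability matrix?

AB = [[-9, 12], [-3, 5]]
Controllability matrix C = [B  AB] = [[0, -1, -9, 12], [-3, 4, -3, 5]]
Take the 2×2 submatrix of C formed by columns 1, 2: [[0, -1], [-3, 4]]. Its determinant is 0·4 - (-1)·(-3) = 0 - 3 = -3 ≠ 0.
So rank(C) ≥ 2; since C has 2 rows, rank(C) = 2.
rank(C) = 2 = n, so the pair (A, B) is completely controllable.

2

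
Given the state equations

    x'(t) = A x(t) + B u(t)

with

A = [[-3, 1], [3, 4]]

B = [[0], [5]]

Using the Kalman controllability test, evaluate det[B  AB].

AB = [[5], [20]]
Controllability matrix C = [B  AB] = [[0, 5], [5, 20]]
det(C) = 0·20 - 5·5 = 0 - 25 = -25
Since det(C) ≠ 0, rank(C) = 2 and the system is completely controllable.

-25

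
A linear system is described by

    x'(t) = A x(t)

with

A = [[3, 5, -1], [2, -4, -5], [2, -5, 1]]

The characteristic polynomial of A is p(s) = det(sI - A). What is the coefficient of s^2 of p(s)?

Expand det(sI - A) for the 3×3 matrix.
p(s) = s^3 - 46s + 145.
(Check: constant term = det(-A) = (-1)^3 det A = 145; coefficient of s^2 = -tr A = 0.)
The coefficient of s^2 is 0.

0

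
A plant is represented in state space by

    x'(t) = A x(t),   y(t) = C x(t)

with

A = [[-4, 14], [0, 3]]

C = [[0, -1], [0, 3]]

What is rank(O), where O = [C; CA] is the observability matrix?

1

CA = [[0, -3], [0, 9]]
Observability matrix O = [C; CA] = [[0, -1], [0, 3], [0, -3], [0, 9]]
Every row of O is a scalar multiple of row 1 = [0, -1] (multipliers 1, -3, 3, -9), so the rows span a one-dimensional space.
O ≠ 0, hence rank(O) = 1.
rank(O) = 1 < n = 2, so the pair (A, C) is not completely observable.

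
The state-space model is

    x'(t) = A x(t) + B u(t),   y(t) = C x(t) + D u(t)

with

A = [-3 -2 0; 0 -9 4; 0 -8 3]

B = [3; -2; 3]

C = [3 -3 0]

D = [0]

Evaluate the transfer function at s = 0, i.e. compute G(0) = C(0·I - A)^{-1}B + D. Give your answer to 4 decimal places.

G(0) = C(-A)^{-1}B + D = -C A^{-1} B + D.
det A = -15, so A^{-1} = (1/-15)·adj(A) = [[-1/3, -2/5, 8/15], [0, 3/5, -4/5], [0, 8/5, -9/5]]
A^{-1} B = [7/5, -18/5, -43/5]^T
C A^{-1} B = 15
G(0) = D - C A^{-1} B = 0 - (15) = -15

-15.0000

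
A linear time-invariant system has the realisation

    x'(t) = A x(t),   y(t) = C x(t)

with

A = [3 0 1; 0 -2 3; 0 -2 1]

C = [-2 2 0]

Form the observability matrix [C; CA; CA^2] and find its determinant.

CA = [[-6, -4, 4]]
CA^2 = [[-18, 0, -14]]
Observability matrix O = [C; CA; CA^2] = [[-2, 2, 0], [-6, -4, 4], [-18, 0, -14]]
Expanding along the first row, det(O) = (-2)·((-4)·(-14) - 4·0) - 2·((-6)·(-14) - 4·(-18)) + 0·((-6)·0 - (-4)·(-18)) = (-2)·56 - 2·156 + 0·(-72) = -424
Since det(O) ≠ 0, rank(O) = 3 and the system is completely observable.

-424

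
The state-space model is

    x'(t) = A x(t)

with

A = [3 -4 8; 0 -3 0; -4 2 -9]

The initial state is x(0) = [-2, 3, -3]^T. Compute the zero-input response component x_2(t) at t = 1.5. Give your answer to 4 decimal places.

det(sI - A) = s^3 - (tr A)s^2 + (M11 + M22 + M33)s - det A, where Mii is the 2×2 principal minor of A obtained by deleting row i and column i.
tr A = 3 + (-3) + (-9) = -9; M11 = (-3)·(-9) - 0·2 = 27 - 0 = 27; M22 = 3·(-9) - 8·(-4) = -27 - (-32) = 5; M33 = 3·(-3) - (-4)·0 = -9 - 0 = -9; sum of minors = 23.
det A = 3·((-3)·(-9) - 0·2) - (-4)·(0·(-9) - 0·(-4)) + 8·(0·2 - (-3)·(-4)) = 3·27 - (-4)·0 + 8·(-12) = -15.
So p(s) = det(sI - A) = s^3 + 9s^2 + 23s + 15.
Rational-root test: any integer root divides 15. Testing small divisors, s = -1 works: p(-1) = -1 + 9 + (-23) + 15 = 0, so (s + 1) is a factor.
Dividing, p(s) = (s + 1)(s^2 + 8s + 15).
Factor s^2 + 8s + 15: two numbers with sum -8 and product 15 are -3 and -5, so s^2 + 8s + 15 = (s + 3)(s + 5).
Hence p(s) = (s + 1) (s + 3) (s + 5), with roots -5, -3, -1.
The eigenvalues -5, -3, -1 are distinct and real, so A is diagonalisable and x(t) = e^{At} x(0) = V diag(e^{λ_i t}) V^{-1} x(0), where the columns of V are the eigenvectors.
λ = -5: A - (-5)I = [[8, -4, 8], [0, 2, 0], [-4, 2, -4]]. v must be orthogonal to every row; (row 1) × (row 2) = [-16, 0, 16], so take v_1 = [-1, 0, 1]^T.
λ = -3: A - (-3)I = [[6, -4, 8], [0, 0, 0], [-4, 2, -6]]. v must be orthogonal to every row; (row 1) × (row 3) = [8, 4, -4], so take v_2 = [2, 1, -1]^T.
λ = -1: A - (-1)I = [[4, -4, 8], [0, -2, 0], [-4, 2, -8]]. v must be orthogonal to every row; (row 1) × (row 2) = [16, 0, -8], so take v_3 = [2, 0, -1]^T.
V = [v_1 v_2 v_3] = [[-1, 2, 2], [0, 1, 0], [1, -1, -1]] has det V = -1, so V^{-1} = adj(V)/det V = [[1, 0, 2], [0, 1, 0], [1, -1, 1]].
Modal coordinates z(0) = V^{-1} x(0): 1·(-2) + 0·3 + 2·(-3) = -8; 0·(-2) + 1·3 + 0·(-3) = 3; 1·(-2) + (-1)·3 + 1·(-3) = -8; so z(0) = [-8, 3, -8]^T.
x_2(t) = Σ_i (v_i)_2 · z_i(0) · e^{λ_i t} (row 2 of V times the modal terms).
x_2(1.5) = 0·(-8)·e^{-5·1.5} + 1·3·e^{-3·1.5} + 0·(-8)·e^{-1·1.5} = 0·0.000553 + 3·0.011109 + 0·0.223130 = 0.0333.

0.0333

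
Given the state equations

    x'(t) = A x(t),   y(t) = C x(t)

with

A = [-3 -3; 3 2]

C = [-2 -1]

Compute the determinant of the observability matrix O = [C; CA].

CA = [[3, 4]]
Observability matrix O = [C; CA] = [[-2, -1], [3, 4]]
det(O) = (-2)·4 - (-1)·3 = -8 - (-3) = -5
Since det(O) ≠ 0, rank(O) = 2 and the system is completely observable.

-5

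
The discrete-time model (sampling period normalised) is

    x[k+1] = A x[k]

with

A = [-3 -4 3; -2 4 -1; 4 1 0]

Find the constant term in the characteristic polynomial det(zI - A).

41

Expand det(zI - A) for the 3×3 matrix.
p(z) = z^3 - z^2 - 31z + 41.
(Check: constant term = det(-A) = (-1)^3 det A = 41; coefficient of z^2 = -tr A = -1.)
The constant term is 41.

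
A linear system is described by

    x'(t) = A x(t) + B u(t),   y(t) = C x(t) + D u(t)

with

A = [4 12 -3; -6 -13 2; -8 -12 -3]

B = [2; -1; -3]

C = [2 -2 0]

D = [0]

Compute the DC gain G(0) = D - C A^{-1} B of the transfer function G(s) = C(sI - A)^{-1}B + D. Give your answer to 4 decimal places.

G(0) = C(-A)^{-1}B + D = -C A^{-1} B + D.
det A = -60, so A^{-1} = (1/-60)·adj(A) = [[-21/20, -6/5, 1/4], [17/30, 3/5, -1/6], [8/15, 4/5, -1/3]]
A^{-1} B = [-33/20, 31/30, 19/15]^T
C A^{-1} B = -161/30
G(0) = D - C A^{-1} B = 0 - (-161/30) = 161/30 ≈ 5.3667

5.3667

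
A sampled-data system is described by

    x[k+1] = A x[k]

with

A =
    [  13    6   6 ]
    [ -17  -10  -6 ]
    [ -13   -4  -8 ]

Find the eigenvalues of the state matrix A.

det(zI - A) = z^3 - (tr A)z^2 + (M11 + M22 + M33)z - det A, where Mii is the 2×2 principal minor of A obtained by deleting row i and column i.
tr A = 13 + (-10) + (-8) = -5; M11 = (-10)·(-8) - (-6)·(-4) = 80 - 24 = 56; M22 = 13·(-8) - 6·(-13) = -104 - (-78) = -26; M33 = 13·(-10) - 6·(-17) = -130 - (-102) = -28; sum of minors = 2.
det A = 13·((-10)·(-8) - (-6)·(-4)) - 6·((-17)·(-8) - (-6)·(-13)) + 6·((-17)·(-4) - (-10)·(-13)) = 13·56 - 6·58 + 6·(-62) = 8.
So p(z) = det(zI - A) = z^3 + 5z^2 + 2z - 8.
Rational-root test: any integer root divides -8. Testing small divisors, z = 1 works: p(1) = 1 + 5 + 2 + (-8) = 0, so (z - 1) is a factor.
Dividing, p(z) = (z - 1)(z^2 + 6z + 8).
Factor z^2 + 6z + 8: two numbers with sum -6 and product 8 are -2 and -4, so z^2 + 6z + 8 = (z + 2)(z + 4).
Hence p(z) = (z - 1) (z + 2) (z + 4), with roots -4, -2, 1.

-4, -2, 1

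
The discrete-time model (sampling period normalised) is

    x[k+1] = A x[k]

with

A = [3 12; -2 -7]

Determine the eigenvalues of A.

-3, -1

det(zI - A) = z^2 - (tr A)z + det A, with tr A = 3 + (-7) = -4 and det A = 3·(-7) - 12·(-2) = -21 - (-24) = 3.
So p(z) = det(zI - A) = z^2 + 4z + 3.
Factor z^2 + 4z + 3: two numbers with sum -4 and product 3 are -1 and -3, so z^2 + 4z + 3 = (z + 1)(z + 3).
Hence p(z) = (z + 1) (z + 3), with roots -3, -1.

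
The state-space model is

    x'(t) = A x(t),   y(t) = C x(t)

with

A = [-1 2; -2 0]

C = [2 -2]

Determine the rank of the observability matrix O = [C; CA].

2

CA = [[2, 4]]
Observability matrix O = [C; CA] = [[2, -2], [2, 4]]
det(O) = 2·4 - (-2)·2 = 8 - (-4) = 12 ≠ 0, so rank(O) = 2.
rank(O) = 2 = n, so the pair (A, C) is completely observable.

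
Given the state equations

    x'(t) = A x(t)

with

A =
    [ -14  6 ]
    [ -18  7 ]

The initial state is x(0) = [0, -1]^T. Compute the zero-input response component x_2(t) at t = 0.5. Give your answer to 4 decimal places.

-1.2253

det(sI - A) = s^2 - (tr A)s + det A, with tr A = (-14) + 7 = -7 and det A = (-14)·7 - 6·(-18) = -98 - (-108) = 10.
So p(s) = det(sI - A) = s^2 + 7s + 10.
Factor s^2 + 7s + 10: two numbers with sum -7 and product 10 are -2 and -5, so s^2 + 7s + 10 = (s + 2)(s + 5).
Hence p(s) = (s + 2) (s + 5), with roots -5, -2.
The eigenvalues -5, -2 are distinct and real, so A is diagonalisable and x(t) = e^{At} x(0) = V diag(e^{λ_i t}) V^{-1} x(0), where the columns of V are the eigenvectors.
λ = -5: A - (-5)I = [[-9, 6], [-18, 12]]. Row 1 gives (-9)·v1 + 6·v2 = 0, so take v_1 = [-2, -3]^T.
λ = -2: A - (-2)I = [[-12, 6], [-18, 9]]. Row 1 gives (-12)·v1 + 6·v2 = 0, so take v_2 = [-1, -2]^T.
V = [v_1 v_2] = [[-2, -1], [-3, -2]] has det V = 1, so V^{-1} = adj(V)/det V = [[-2, 1], [3, -2]].
Modal coordinates z(0) = V^{-1} x(0): (-2)·0 + 1·(-1) = -1; 3·0 + (-2)·(-1) = 2; so z(0) = [-1, 2]^T.
x_2(t) = Σ_i (v_i)_2 · z_i(0) · e^{λ_i t} (row 2 of V times the modal terms).
x_2(0.5) = (-3)·(-1)·e^{-5·0.5} + (-2)·2·e^{-2·0.5} = 3·0.082085 + (-4)·0.367879 = -1.2253.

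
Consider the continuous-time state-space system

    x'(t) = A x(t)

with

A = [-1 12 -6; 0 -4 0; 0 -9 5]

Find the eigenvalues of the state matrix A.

-4, -1, 5

det(sI - A) = s^3 - (tr A)s^2 + (M11 + M22 + M33)s - det A, where Mii is the 2×2 principal minor of A obtained by deleting row i and column i.
tr A = (-1) + (-4) + 5 = 0; M11 = (-4)·5 - 0·(-9) = -20 - 0 = -20; M22 = (-1)·5 - (-6)·0 = -5 - 0 = -5; M33 = (-1)·(-4) - 12·0 = 4 - 0 = 4; sum of minors = -21.
det A = (-1)·((-4)·5 - 0·(-9)) - 12·(0·5 - 0·0) + (-6)·(0·(-9) - (-4)·0) = (-1)·(-20) - 12·0 + (-6)·0 = 20.
So p(s) = det(sI - A) = s^3 - 21s - 20.
Rational-root test: any integer root divides -20. Testing small divisors, s = -1 works: p(-1) = -1 + 0 + 21 + (-20) = 0, so (s + 1) is a factor.
Dividing, p(s) = (s + 1)(s^2 - s - 20).
Factor s^2 - s - 20: two numbers with sum 1 and product -20 are 5 and -4, so s^2 - s - 20 = (s - 5)(s + 4).
Hence p(s) = (s - 5) (s + 1) (s + 4), with roots -4, -1, 5.
At least one eigenvalue has non-negative real part, so the system is not asymptotically stable.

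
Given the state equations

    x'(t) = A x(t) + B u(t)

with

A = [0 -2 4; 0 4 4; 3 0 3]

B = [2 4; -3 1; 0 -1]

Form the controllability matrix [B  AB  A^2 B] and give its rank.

AB = [[6, -6], [-12, 0], [6, 9]]
A^2B = [[48, 36], [-24, 36], [36, 9]]
Controllability matrix C = [B  AB  A^2B] = [[2, 4, 6, -6, 48, 36], [-3, 1, -12, 0, -24, 36], [0, -1, 6, 9, 36, 9]]
Take the 3×3 submatrix of C formed by columns 1, 2, 3: [[2, 4, 6], [-3, 1, -12], [0, -1, 6]]. Its determinant is 2·(1·6 - (-12)·(-1)) - 4·((-3)·6 - (-12)·0) + 6·((-3)·(-1) - 1·0) = 2·(-6) - 4·(-18) + 6·3 = 78 ≠ 0.
So rank(C) ≥ 3; since C has 3 rows, rank(C) = 3.
rank(C) = 3 = n, so the pair (A, B) is completely controllable.

3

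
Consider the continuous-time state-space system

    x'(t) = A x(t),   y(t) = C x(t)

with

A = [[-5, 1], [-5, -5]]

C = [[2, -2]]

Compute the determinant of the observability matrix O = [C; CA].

CA = [[0, 12]]
Observability matrix O = [C; CA] = [[2, -2], [0, 12]]
det(O) = 2·12 - (-2)·0 = 24 - 0 = 24
Since det(O) ≠ 0, rank(O) = 2 and the system is completely observable.

24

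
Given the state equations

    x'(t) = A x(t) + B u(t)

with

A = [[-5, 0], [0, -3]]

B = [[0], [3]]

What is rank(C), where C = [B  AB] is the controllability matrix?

1

AB = [[0], [-9]]
Controllability matrix C = [B  AB] = [[0, 0], [3, -9]]
Every column of C is a scalar multiple of column 1 = [0, 3] (multipliers 1, -3), so the columns span a one-dimensional space.
C ≠ 0, hence rank(C) = 1.
rank(C) = 1 < n = 2, so the pair (A, B) is not completely controllable.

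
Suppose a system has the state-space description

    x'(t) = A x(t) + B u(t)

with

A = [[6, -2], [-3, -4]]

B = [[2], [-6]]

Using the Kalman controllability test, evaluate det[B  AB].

180

AB = [[24], [18]]
Controllability matrix C = [B  AB] = [[2, 24], [-6, 18]]
det(C) = 2·18 - 24·(-6) = 36 - (-144) = 180
Since det(C) ≠ 0, rank(C) = 2 and the system is completely controllable.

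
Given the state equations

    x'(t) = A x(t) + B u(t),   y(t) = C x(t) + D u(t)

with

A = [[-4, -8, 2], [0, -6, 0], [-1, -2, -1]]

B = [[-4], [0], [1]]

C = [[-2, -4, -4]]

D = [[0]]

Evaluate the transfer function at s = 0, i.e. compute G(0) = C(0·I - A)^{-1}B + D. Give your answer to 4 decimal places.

G(0) = C(-A)^{-1}B + D = -C A^{-1} B + D.
det A = -36, so A^{-1} = (1/-36)·adj(A) = [[-1/6, 1/3, -1/3], [0, -1/6, 0], [1/6, 0, -2/3]]
A^{-1} B = [1/3, 0, -4/3]^T
C A^{-1} B = 14/3
G(0) = D - C A^{-1} B = 0 - (14/3) = -14/3 ≈ -4.6667

-4.6667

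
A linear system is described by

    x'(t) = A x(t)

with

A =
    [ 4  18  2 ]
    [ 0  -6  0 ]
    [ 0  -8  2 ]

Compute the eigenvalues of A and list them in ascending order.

-6, 2, 4

det(sI - A) = s^3 - (tr A)s^2 + (M11 + M22 + M33)s - det A, where Mii is the 2×2 principal minor of A obtained by deleting row i and column i.
tr A = 4 + (-6) + 2 = 0; M11 = (-6)·2 - 0·(-8) = -12 - 0 = -12; M22 = 4·2 - 2·0 = 8 - 0 = 8; M33 = 4·(-6) - 18·0 = -24 - 0 = -24; sum of minors = -28.
det A = 4·((-6)·2 - 0·(-8)) - 18·(0·2 - 0·0) + 2·(0·(-8) - (-6)·0) = 4·(-12) - 18·0 + 2·0 = -48.
So p(s) = det(sI - A) = s^3 - 28s + 48.
Rational-root test: any integer root divides 48. Testing small divisors, s = 2 works: p(2) = 8 + 0 + (-56) + 48 = 0, so (s - 2) is a factor.
Dividing, p(s) = (s - 2)(s^2 + 2s - 24).
Factor s^2 + 2s - 24: two numbers with sum -2 and product -24 are 4 and -6, so s^2 + 2s - 24 = (s - 4)(s + 6).
Hence p(s) = (s - 4) (s - 2) (s + 6), with roots -6, 2, 4.
At least one eigenvalue has non-negative real part, so the system is not asymptotically stable.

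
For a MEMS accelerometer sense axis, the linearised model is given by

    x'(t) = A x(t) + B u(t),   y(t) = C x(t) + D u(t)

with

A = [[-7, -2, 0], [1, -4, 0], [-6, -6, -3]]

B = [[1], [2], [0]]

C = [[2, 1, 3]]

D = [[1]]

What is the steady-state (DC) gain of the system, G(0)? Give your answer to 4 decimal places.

-1.5000

G(0) = C(-A)^{-1}B + D = -C A^{-1} B + D.
det A = -90, so A^{-1} = (1/-90)·adj(A) = [[-2/15, 1/15, 0], [-1/30, -7/30, 0], [1/3, 1/3, -1/3]]
A^{-1} B = [0, -1/2, 1]^T
C A^{-1} B = 5/2
G(0) = D - C A^{-1} B = 1 - (5/2) = -3/2 ≈ -1.5000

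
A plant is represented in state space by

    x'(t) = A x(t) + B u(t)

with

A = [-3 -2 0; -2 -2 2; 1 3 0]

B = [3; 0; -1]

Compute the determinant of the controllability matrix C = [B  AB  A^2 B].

AB = [[-9], [-8], [3]]
A^2B = [[43], [40], [-33]]
Controllability matrix C = [B  AB  A^2B] = [[3, -9, 43], [0, -8, 40], [-1, 3, -33]]
Expanding along the first row, det(C) = 3·((-8)·(-33) - 40·3) - (-9)·(0·(-33) - 40·(-1)) + 43·(0·3 - (-8)·(-1)) = 3·144 - (-9)·40 + 43·(-8) = 448
Since det(C) ≠ 0, rank(C) = 3 and the system is completely controllable.

448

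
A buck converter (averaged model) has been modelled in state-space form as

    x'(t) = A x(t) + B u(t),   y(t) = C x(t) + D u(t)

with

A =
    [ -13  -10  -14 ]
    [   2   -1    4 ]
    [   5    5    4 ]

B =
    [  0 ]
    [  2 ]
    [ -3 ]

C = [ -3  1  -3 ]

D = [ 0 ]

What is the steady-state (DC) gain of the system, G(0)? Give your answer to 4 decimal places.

G(0) = C(-A)^{-1}B + D = -C A^{-1} B + D.
det A = -18, so A^{-1} = (1/-18)·adj(A) = [[4/3, 5/3, 3], [-2/3, -1, -4/3], [-5/6, -5/6, -11/6]]
A^{-1} B = [-17/3, 2, 23/6]^T
C A^{-1} B = 15/2
G(0) = D - C A^{-1} B = 0 - (15/2) = -15/2 ≈ -7.5000

-7.5000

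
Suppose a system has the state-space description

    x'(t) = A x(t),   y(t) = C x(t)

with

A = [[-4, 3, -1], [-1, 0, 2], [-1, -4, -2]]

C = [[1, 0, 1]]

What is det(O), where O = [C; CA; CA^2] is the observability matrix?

CA = [[-5, -1, -3]]
CA^2 = [[24, -3, 9]]
Observability matrix O = [C; CA; CA^2] = [[1, 0, 1], [-5, -1, -3], [24, -3, 9]]
Expanding along the first row, det(O) = 1·((-1)·9 - (-3)·(-3)) - 0·((-5)·9 - (-3)·24) + 1·((-5)·(-3) - (-1)·24) = 1·(-18) - 0·27 + 1·39 = 21
Since det(O) ≠ 0, rank(O) = 3 and the system is completely observable.

21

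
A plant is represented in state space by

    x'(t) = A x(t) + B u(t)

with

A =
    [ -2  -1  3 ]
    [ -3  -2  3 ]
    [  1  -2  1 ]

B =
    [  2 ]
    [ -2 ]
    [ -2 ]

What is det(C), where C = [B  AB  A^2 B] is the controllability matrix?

-832

AB = [[-8], [-8], [4]]
A^2B = [[36], [52], [12]]
Controllability matrix C = [B  AB  A^2B] = [[2, -8, 36], [-2, -8, 52], [-2, 4, 12]]
Expanding along the first row, det(C) = 2·((-8)·12 - 52·4) - (-8)·((-2)·12 - 52·(-2)) + 36·((-2)·4 - (-8)·(-2)) = 2·(-304) - (-8)·80 + 36·(-24) = -832
Since det(C) ≠ 0, rank(C) = 3 and the system is completely controllable.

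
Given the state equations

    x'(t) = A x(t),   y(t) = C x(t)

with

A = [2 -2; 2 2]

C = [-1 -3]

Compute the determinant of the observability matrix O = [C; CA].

-20

CA = [[-8, -4]]
Observability matrix O = [C; CA] = [[-1, -3], [-8, -4]]
det(O) = (-1)·(-4) - (-3)·(-8) = 4 - 24 = -20
Since det(O) ≠ 0, rank(O) = 2 and the system is completely observable.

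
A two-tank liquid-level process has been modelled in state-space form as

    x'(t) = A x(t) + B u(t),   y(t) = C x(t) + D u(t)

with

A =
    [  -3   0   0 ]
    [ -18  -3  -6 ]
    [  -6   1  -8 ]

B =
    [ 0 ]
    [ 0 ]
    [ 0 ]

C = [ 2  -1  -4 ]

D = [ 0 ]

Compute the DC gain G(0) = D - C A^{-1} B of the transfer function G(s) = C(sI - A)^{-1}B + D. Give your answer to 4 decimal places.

G(0) = C(-A)^{-1}B + D = -C A^{-1} B + D.
det A = -90, so A^{-1} = (1/-90)·adj(A) = [[-1/3, 0, 0], [6/5, -4/15, 1/5], [2/5, -1/30, -1/10]]
A^{-1} B = [0, 0, 0]^T
C A^{-1} B = 0
G(0) = D - C A^{-1} B = 0 - (0) = 0

0.0000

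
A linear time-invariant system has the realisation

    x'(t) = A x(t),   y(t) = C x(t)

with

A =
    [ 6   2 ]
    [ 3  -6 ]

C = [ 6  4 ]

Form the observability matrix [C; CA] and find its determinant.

-264

CA = [[48, -12]]
Observability matrix O = [C; CA] = [[6, 4], [48, -12]]
det(O) = 6·(-12) - 4·48 = -72 - 192 = -264
Since det(O) ≠ 0, rank(O) = 2 and the system is completely observable.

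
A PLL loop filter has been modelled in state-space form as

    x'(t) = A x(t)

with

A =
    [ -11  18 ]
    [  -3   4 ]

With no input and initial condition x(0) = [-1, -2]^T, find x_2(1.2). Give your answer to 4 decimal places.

det(sI - A) = s^2 - (tr A)s + det A, with tr A = (-11) + 4 = -7 and det A = (-11)·4 - 18·(-3) = -44 - (-54) = 10.
So p(s) = det(sI - A) = s^2 + 7s + 10.
Factor s^2 + 7s + 10: two numbers with sum -7 and product 10 are -2 and -5, so s^2 + 7s + 10 = (s + 2)(s + 5).
Hence p(s) = (s + 2) (s + 5), with roots -5, -2.
The eigenvalues -5, -2 are distinct and real, so A is diagonalisable and x(t) = e^{At} x(0) = V diag(e^{λ_i t}) V^{-1} x(0), where the columns of V are the eigenvectors.
λ = -5: A - (-5)I = [[-6, 18], [-3, 9]]. Row 1 gives (-6)·v1 + 18·v2 = 0, so take v_1 = [-3, -1]^T.
λ = -2: A - (-2)I = [[-9, 18], [-3, 6]]. Row 1 gives (-9)·v1 + 18·v2 = 0, so take v_2 = [-2, -1]^T.
V = [v_1 v_2] = [[-3, -2], [-1, -1]] has det V = 1, so V^{-1} = adj(V)/det V = [[-1, 2], [1, -3]].
Modal coordinates z(0) = V^{-1} x(0): (-1)·(-1) + 2·(-2) = -3; 1·(-1) + (-3)·(-2) = 5; so z(0) = [-3, 5]^T.
x_2(t) = Σ_i (v_i)_2 · z_i(0) · e^{λ_i t} (row 2 of V times the modal terms).
x_2(1.2) = (-1)·(-3)·e^{-5·1.2} + (-1)·5·e^{-2·1.2} = 3·0.002479 + (-5)·0.090718 = -0.4462.

-0.4462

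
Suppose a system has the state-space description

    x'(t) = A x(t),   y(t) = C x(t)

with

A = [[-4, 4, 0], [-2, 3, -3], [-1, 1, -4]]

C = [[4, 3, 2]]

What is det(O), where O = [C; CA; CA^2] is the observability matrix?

CA = [[-24, 27, -17]]
CA^2 = [[59, -32, -13]]
Observability matrix O = [C; CA; CA^2] = [[4, 3, 2], [-24, 27, -17], [59, -32, -13]]
Expanding along the first row, det(O) = 4·(27·(-13) - (-17)·(-32)) - 3·((-24)·(-13) - (-17)·59) + 2·((-24)·(-32) - 27·59) = 4·(-895) - 3·1315 + 2·(-825) = -9175
Since det(O) ≠ 0, rank(O) = 3 and the system is completely observable.

-9175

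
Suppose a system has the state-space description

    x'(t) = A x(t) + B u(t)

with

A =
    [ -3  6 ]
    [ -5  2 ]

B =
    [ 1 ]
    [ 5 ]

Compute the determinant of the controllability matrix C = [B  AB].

AB = [[27], [5]]
Controllability matrix C = [B  AB] = [[1, 27], [5, 5]]
det(C) = 1·5 - 27·5 = 5 - 135 = -130
Since det(C) ≠ 0, rank(C) = 2 and the system is completely controllable.

-130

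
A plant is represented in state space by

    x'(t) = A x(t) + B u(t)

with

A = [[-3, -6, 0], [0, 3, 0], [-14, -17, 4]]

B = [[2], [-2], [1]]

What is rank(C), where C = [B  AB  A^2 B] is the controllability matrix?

2

AB = [[6], [-6], [10]]
A^2B = [[18], [-18], [58]]
Controllability matrix C = [B  AB  A^2B] = [[2, 6, 18], [-2, -6, -18], [1, 10, 58]]
The rows r1, r2, r3 of C are linearly dependent: r1 + r2 = 0 (check each entry), so rank(C) ≤ 2.
The 2×2 minor from rows 1, 3, columns 1, 2 is 2·10 - 6·1 = 20 - 6 = 14 ≠ 0, so rank(C) = 2.
rank(C) = 2 < n = 3, so the pair (A, B) is not completely controllable.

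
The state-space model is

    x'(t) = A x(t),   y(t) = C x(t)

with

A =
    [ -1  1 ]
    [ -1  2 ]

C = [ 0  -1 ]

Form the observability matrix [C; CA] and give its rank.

2

CA = [[1, -2]]
Observability matrix O = [C; CA] = [[0, -1], [1, -2]]
det(O) = 0·(-2) - (-1)·1 = 0 - (-1) = 1 ≠ 0, so rank(O) = 2.
rank(O) = 2 = n, so the pair (A, C) is completely observable.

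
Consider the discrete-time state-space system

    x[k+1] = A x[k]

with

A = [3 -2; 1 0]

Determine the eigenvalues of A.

det(zI - A) = z^2 - (tr A)z + det A, with tr A = 3 + 0 = 3 and det A = 3·0 - (-2)·1 = 0 - (-2) = 2.
So p(z) = det(zI - A) = z^2 - 3z + 2.
Factor z^2 - 3z + 2: two numbers with sum 3 and product 2 are 2 and 1, so z^2 - 3z + 2 = (z - 2)(z - 1).
Hence p(z) = (z - 2) (z - 1), with roots 1, 2.

1, 2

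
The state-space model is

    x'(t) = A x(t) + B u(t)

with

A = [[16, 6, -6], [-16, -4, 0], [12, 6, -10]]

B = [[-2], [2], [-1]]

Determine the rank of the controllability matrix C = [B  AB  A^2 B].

2

AB = [[-14], [24], [-2]]
A^2B = [[-68], [128], [-4]]
Controllability matrix C = [B  AB  A^2B] = [[-2, -14, -68], [2, 24, 128], [-1, -2, -4]]
The rows r1, r2, r3 of C are linearly dependent: -2·r1 - r2 + 2·r3 = 0 (check each entry), so rank(C) ≤ 2.
The 2×2 minor from rows 1, 2, columns 1, 2 is (-2)·24 - (-14)·2 = -48 - (-28) = -20 ≠ 0, so rank(C) = 2.
rank(C) = 2 < n = 3, so the pair (A, B) is not completely controllable.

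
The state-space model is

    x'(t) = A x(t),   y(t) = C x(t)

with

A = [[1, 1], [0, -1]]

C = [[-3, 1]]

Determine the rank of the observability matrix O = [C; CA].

CA = [[-3, -4]]
Observability matrix O = [C; CA] = [[-3, 1], [-3, -4]]
det(O) = (-3)·(-4) - 1·(-3) = 12 - (-3) = 15 ≠ 0, so rank(O) = 2.
rank(O) = 2 = n, so the pair (A, C) is completely observable.

2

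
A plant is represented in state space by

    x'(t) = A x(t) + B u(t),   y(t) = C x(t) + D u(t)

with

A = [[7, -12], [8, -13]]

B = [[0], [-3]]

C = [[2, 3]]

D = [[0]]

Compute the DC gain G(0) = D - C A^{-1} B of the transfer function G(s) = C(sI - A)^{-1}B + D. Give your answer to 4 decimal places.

G(0) = C(-A)^{-1}B + D = -C A^{-1} B + D.
det A = 5, so A^{-1} = (1/5)·adj(A) = [[-13/5, 12/5], [-8/5, 7/5]]
A^{-1} B = [-36/5, -21/5]^T
C A^{-1} B = -27
G(0) = D - C A^{-1} B = 0 - (-27) = 27

27.0000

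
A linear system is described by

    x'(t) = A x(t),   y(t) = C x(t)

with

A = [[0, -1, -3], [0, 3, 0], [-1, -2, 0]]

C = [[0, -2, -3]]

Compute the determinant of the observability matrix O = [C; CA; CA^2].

-27

CA = [[3, 0, 0]]
CA^2 = [[0, -3, -9]]
Observability matrix O = [C; CA; CA^2] = [[0, -2, -3], [3, 0, 0], [0, -3, -9]]
Expanding along the first row, det(O) = 0·(0·(-9) - 0·(-3)) - (-2)·(3·(-9) - 0·0) + (-3)·(3·(-3) - 0·0) = 0·0 - (-2)·(-27) + (-3)·(-9) = -27
Since det(O) ≠ 0, rank(O) = 3 and the system is completely observable.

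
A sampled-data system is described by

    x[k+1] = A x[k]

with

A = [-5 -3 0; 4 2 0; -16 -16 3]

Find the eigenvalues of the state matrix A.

-2, -1, 3

det(zI - A) = z^3 - (tr A)z^2 + (M11 + M22 + M33)z - det A, where Mii is the 2×2 principal minor of A obtained by deleting row i and column i.
tr A = (-5) + 2 + 3 = 0; M11 = 2·3 - 0·(-16) = 6 - 0 = 6; M22 = (-5)·3 - 0·(-16) = -15 - 0 = -15; M33 = (-5)·2 - (-3)·4 = -10 - (-12) = 2; sum of minors = -7.
det A = (-5)·(2·3 - 0·(-16)) - (-3)·(4·3 - 0·(-16)) + 0·(4·(-16) - 2·(-16)) = (-5)·6 - (-3)·12 + 0·(-32) = 6.
So p(z) = det(zI - A) = z^3 - 7z - 6.
Rational-root test: any integer root divides -6. Testing small divisors, z = -1 works: p(-1) = -1 + 0 + 7 + (-6) = 0, so (z + 1) is a factor.
Dividing, p(z) = (z + 1)(z^2 - z - 6).
Factor z^2 - z - 6: two numbers with sum 1 and product -6 are 3 and -2, so z^2 - z - 6 = (z - 3)(z + 2).
Hence p(z) = (z - 3) (z + 1) (z + 2), with roots -2, -1, 3.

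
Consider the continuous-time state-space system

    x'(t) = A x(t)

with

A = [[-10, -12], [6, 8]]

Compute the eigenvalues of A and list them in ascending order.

-4, 2

det(sI - A) = s^2 - (tr A)s + det A, with tr A = (-10) + 8 = -2 and det A = (-10)·8 - (-12)·6 = -80 - (-72) = -8.
So p(s) = det(sI - A) = s^2 + 2s - 8.
Factor s^2 + 2s - 8: two numbers with sum -2 and product -8 are 2 and -4, so s^2 + 2s - 8 = (s - 2)(s + 4).
Hence p(s) = (s - 2) (s + 4), with roots -4, 2.
At least one eigenvalue has non-negative real part, so the system is not asymptotically stable.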